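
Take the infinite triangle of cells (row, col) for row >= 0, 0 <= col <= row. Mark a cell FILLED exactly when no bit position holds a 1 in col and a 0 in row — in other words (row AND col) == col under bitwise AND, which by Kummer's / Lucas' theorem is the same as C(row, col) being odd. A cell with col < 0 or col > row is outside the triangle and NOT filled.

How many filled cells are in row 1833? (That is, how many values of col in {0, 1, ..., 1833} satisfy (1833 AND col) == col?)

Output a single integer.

1833 in binary = 11100101001
popcount(1833) = number of 1-bits in 11100101001 = 6
A col c satisfies (1833 AND c) == c iff every set bit of c is also set in 1833; each of the 6 set bits of 1833 can independently be on or off in c.
count = 2^6 = 64

Answer: 64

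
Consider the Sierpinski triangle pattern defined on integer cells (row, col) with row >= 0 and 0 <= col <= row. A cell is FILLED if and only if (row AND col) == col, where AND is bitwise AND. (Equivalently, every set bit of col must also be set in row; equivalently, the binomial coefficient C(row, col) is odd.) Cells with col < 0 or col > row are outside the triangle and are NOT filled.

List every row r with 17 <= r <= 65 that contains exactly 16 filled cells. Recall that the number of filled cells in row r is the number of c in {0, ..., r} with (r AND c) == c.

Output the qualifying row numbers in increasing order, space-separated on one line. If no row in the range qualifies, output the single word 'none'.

Row r has 2^popcount(r) filled cells, so we need popcount(r) = log2(16) = 4.
Scan r = 17..65 and keep those with exactly 4 one-bits:
r=17=10001 popcount=2 -> skip
r=18=10010 popcount=2 -> skip
r=19=10011 popcount=3 -> skip
r=20=10100 popcount=2 -> skip
r=21=10101 popcount=3 -> skip
r=22=10110 popcount=3 -> skip
r=23=10111 popcount=4 -> KEEP
r=24=11000 popcount=2 -> skip
r=25=11001 popcount=3 -> skip
r=26=11010 popcount=3 -> skip
r=27=11011 popcount=4 -> KEEP
r=28=11100 popcount=3 -> skip
r=29=11101 popcount=4 -> KEEP
r=30=11110 popcount=4 -> KEEP
r=31=11111 popcount=5 -> skip
r=32=100000 popcount=1 -> skip
r=33=100001 popcount=2 -> skip
r=34=100010 popcount=2 -> skip
r=35=100011 popcount=3 -> skip
r=36=100100 popcount=2 -> skip
r=37=100101 popcount=3 -> skip
r=38=100110 popcount=3 -> skip
r=39=100111 popcount=4 -> KEEP
r=40=101000 popcount=2 -> skip
r=41=101001 popcount=3 -> skip
r=42=101010 popcount=3 -> skip
r=43=101011 popcount=4 -> KEEP
r=44=101100 popcount=3 -> skip
r=45=101101 popcount=4 -> KEEP
r=46=101110 popcount=4 -> KEEP
r=47=101111 popcount=5 -> skip
r=48=110000 popcount=2 -> skip
r=49=110001 popcount=3 -> skip
r=50=110010 popcount=3 -> skip
r=51=110011 popcount=4 -> KEEP
r=52=110100 popcount=3 -> skip
r=53=110101 popcount=4 -> KEEP
r=54=110110 popcount=4 -> KEEP
r=55=110111 popcount=5 -> skip
r=56=111000 popcount=3 -> skip
r=57=111001 popcount=4 -> KEEP
r=58=111010 popcount=4 -> KEEP
r=59=111011 popcount=5 -> skip
r=60=111100 popcount=4 -> KEEP
r=61=111101 popcount=5 -> skip
r=62=111110 popcount=5 -> skip
r=63=111111 popcount=6 -> skip
r=64=1000000 popcount=1 -> skip
r=65=1000001 popcount=2 -> skip
Kept rows: 23 27 29 30 39 43 45 46 51 53 54 57 58 60

Answer: 23 27 29 30 39 43 45 46 51 53 54 57 58 60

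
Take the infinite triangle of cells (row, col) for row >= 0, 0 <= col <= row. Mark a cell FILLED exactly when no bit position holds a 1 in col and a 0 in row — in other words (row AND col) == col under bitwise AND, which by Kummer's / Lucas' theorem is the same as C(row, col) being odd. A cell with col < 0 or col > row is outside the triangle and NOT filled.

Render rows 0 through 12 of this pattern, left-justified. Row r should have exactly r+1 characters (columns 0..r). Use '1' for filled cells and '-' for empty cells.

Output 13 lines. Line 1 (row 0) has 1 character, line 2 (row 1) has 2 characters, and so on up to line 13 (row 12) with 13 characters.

r0=0: 1
r1=1: 11
r2=10: 1-1
r3=11: 1111
r4=100: 1---1
r5=101: 11--11
r6=110: 1-1-1-1
r7=111: 11111111
r8=1000: 1-------1
r9=1001: 11------11
r10=1010: 1-1-----1-1
r11=1011: 1111----1111
r12=1100: 1---1---1---1

Answer: 1
11
1-1
1111
1---1
11--11
1-1-1-1
11111111
1-------1
11------11
1-1-----1-1
1111----1111
1---1---1---1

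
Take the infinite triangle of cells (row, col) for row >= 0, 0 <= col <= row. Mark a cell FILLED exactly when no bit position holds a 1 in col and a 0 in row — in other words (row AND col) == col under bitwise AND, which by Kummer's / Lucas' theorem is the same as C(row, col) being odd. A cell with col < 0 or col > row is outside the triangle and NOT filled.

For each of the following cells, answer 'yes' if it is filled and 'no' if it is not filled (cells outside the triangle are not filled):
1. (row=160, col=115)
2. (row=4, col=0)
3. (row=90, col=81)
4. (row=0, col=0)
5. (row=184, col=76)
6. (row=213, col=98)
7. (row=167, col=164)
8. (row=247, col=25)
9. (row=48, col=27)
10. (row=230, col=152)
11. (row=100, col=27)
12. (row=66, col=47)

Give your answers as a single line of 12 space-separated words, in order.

Answer: no yes no yes no no yes no no no no no

Derivation:
(160,115): row=0b10100000, col=0b1110011, row AND col = 0b100000 = 32; 32 != 115 -> empty
(4,0): row=0b100, col=0b0, row AND col = 0b0 = 0; 0 == 0 -> filled
(90,81): row=0b1011010, col=0b1010001, row AND col = 0b1010000 = 80; 80 != 81 -> empty
(0,0): row=0b0, col=0b0, row AND col = 0b0 = 0; 0 == 0 -> filled
(184,76): row=0b10111000, col=0b1001100, row AND col = 0b1000 = 8; 8 != 76 -> empty
(213,98): row=0b11010101, col=0b1100010, row AND col = 0b1000000 = 64; 64 != 98 -> empty
(167,164): row=0b10100111, col=0b10100100, row AND col = 0b10100100 = 164; 164 == 164 -> filled
(247,25): row=0b11110111, col=0b11001, row AND col = 0b10001 = 17; 17 != 25 -> empty
(48,27): row=0b110000, col=0b11011, row AND col = 0b10000 = 16; 16 != 27 -> empty
(230,152): row=0b11100110, col=0b10011000, row AND col = 0b10000000 = 128; 128 != 152 -> empty
(100,27): row=0b1100100, col=0b11011, row AND col = 0b0 = 0; 0 != 27 -> empty
(66,47): row=0b1000010, col=0b101111, row AND col = 0b10 = 2; 2 != 47 -> empty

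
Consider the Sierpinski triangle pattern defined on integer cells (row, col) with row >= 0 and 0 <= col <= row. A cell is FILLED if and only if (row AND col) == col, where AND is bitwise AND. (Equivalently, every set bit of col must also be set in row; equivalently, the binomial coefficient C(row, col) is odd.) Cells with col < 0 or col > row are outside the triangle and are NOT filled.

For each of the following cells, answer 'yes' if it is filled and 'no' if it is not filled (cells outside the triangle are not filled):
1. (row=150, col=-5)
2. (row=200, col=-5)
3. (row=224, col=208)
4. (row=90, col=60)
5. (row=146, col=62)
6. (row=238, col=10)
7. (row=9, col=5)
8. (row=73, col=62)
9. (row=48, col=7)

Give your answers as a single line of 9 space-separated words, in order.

(150,-5): col outside [0, 150] -> not filled
(200,-5): col outside [0, 200] -> not filled
(224,208): row=0b11100000, col=0b11010000, row AND col = 0b11000000 = 192; 192 != 208 -> empty
(90,60): row=0b1011010, col=0b111100, row AND col = 0b11000 = 24; 24 != 60 -> empty
(146,62): row=0b10010010, col=0b111110, row AND col = 0b10010 = 18; 18 != 62 -> empty
(238,10): row=0b11101110, col=0b1010, row AND col = 0b1010 = 10; 10 == 10 -> filled
(9,5): row=0b1001, col=0b101, row AND col = 0b1 = 1; 1 != 5 -> empty
(73,62): row=0b1001001, col=0b111110, row AND col = 0b1000 = 8; 8 != 62 -> empty
(48,7): row=0b110000, col=0b111, row AND col = 0b0 = 0; 0 != 7 -> empty

Answer: no no no no no yes no no no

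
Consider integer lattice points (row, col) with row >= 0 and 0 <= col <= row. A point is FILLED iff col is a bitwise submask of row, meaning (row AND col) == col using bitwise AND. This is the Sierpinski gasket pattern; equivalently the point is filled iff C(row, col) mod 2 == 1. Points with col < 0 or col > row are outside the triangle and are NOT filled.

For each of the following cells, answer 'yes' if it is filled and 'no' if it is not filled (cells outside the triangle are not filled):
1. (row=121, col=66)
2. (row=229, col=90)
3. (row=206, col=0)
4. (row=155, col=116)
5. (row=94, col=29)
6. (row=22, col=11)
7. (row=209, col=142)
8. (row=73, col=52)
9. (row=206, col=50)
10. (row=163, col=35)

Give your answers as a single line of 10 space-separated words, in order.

(121,66): row=0b1111001, col=0b1000010, row AND col = 0b1000000 = 64; 64 != 66 -> empty
(229,90): row=0b11100101, col=0b1011010, row AND col = 0b1000000 = 64; 64 != 90 -> empty
(206,0): row=0b11001110, col=0b0, row AND col = 0b0 = 0; 0 == 0 -> filled
(155,116): row=0b10011011, col=0b1110100, row AND col = 0b10000 = 16; 16 != 116 -> empty
(94,29): row=0b1011110, col=0b11101, row AND col = 0b11100 = 28; 28 != 29 -> empty
(22,11): row=0b10110, col=0b1011, row AND col = 0b10 = 2; 2 != 11 -> empty
(209,142): row=0b11010001, col=0b10001110, row AND col = 0b10000000 = 128; 128 != 142 -> empty
(73,52): row=0b1001001, col=0b110100, row AND col = 0b0 = 0; 0 != 52 -> empty
(206,50): row=0b11001110, col=0b110010, row AND col = 0b10 = 2; 2 != 50 -> empty
(163,35): row=0b10100011, col=0b100011, row AND col = 0b100011 = 35; 35 == 35 -> filled

Answer: no no yes no no no no no no yes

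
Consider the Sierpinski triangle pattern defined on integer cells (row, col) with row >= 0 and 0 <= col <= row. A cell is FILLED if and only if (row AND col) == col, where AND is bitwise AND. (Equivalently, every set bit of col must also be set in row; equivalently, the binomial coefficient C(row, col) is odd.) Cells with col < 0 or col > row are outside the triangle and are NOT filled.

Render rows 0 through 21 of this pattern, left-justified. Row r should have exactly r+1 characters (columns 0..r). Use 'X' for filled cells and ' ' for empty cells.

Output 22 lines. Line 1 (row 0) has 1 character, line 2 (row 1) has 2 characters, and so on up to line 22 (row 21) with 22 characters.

r0=0: X
r1=1: XX
r2=10: X X
r3=11: XXXX
r4=100: X   X
r5=101: XX  XX
r6=110: X X X X
r7=111: XXXXXXXX
r8=1000: X       X
r9=1001: XX      XX
r10=1010: X X     X X
r11=1011: XXXX    XXXX
r12=1100: X   X   X   X
r13=1101: XX  XX  XX  XX
r14=1110: X X X X X X X X
r15=1111: XXXXXXXXXXXXXXXX
r16=10000: X               X
r17=10001: XX              XX
r18=10010: X X             X X
r19=10011: XXXX            XXXX
r20=10100: X   X           X   X
r21=10101: XX  XX          XX  XX

Answer: X
XX
X X
XXXX
X   X
XX  XX
X X X X
XXXXXXXX
X       X
XX      XX
X X     X X
XXXX    XXXX
X   X   X   X
XX  XX  XX  XX
X X X X X X X X
XXXXXXXXXXXXXXXX
X               X
XX              XX
X X             X X
XXXX            XXXX
X   X           X   X
XX  XX          XX  XX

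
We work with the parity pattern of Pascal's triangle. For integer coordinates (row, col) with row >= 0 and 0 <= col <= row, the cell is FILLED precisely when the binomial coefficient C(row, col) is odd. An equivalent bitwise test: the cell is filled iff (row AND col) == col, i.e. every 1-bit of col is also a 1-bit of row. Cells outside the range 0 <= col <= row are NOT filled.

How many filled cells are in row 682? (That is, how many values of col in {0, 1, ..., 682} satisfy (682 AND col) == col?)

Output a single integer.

Answer: 32

Derivation:
682 in binary = 1010101010
popcount(682) = number of 1-bits in 1010101010 = 5
A col c satisfies (682 AND c) == c iff every set bit of c is also set in 682; each of the 5 set bits of 682 can independently be on or off in c.
count = 2^5 = 32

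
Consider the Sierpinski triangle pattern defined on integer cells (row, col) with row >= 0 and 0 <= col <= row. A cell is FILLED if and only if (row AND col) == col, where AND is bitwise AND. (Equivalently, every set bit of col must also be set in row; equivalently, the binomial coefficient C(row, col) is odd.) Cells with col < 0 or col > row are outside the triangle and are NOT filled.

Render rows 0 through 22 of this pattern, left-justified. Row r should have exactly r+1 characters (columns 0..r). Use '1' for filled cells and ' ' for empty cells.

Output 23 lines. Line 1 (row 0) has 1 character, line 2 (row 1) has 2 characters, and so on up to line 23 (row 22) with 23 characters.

r0=0: 1
r1=1: 11
r2=10: 1 1
r3=11: 1111
r4=100: 1   1
r5=101: 11  11
r6=110: 1 1 1 1
r7=111: 11111111
r8=1000: 1       1
r9=1001: 11      11
r10=1010: 1 1     1 1
r11=1011: 1111    1111
r12=1100: 1   1   1   1
r13=1101: 11  11  11  11
r14=1110: 1 1 1 1 1 1 1 1
r15=1111: 1111111111111111
r16=10000: 1               1
r17=10001: 11              11
r18=10010: 1 1             1 1
r19=10011: 1111            1111
r20=10100: 1   1           1   1
r21=10101: 11  11          11  11
r22=10110: 1 1 1 1         1 1 1 1

Answer: 1
11
1 1
1111
1   1
11  11
1 1 1 1
11111111
1       1
11      11
1 1     1 1
1111    1111
1   1   1   1
11  11  11  11
1 1 1 1 1 1 1 1
1111111111111111
1               1
11              11
1 1             1 1
1111            1111
1   1           1   1
11  11          11  11
1 1 1 1         1 1 1 1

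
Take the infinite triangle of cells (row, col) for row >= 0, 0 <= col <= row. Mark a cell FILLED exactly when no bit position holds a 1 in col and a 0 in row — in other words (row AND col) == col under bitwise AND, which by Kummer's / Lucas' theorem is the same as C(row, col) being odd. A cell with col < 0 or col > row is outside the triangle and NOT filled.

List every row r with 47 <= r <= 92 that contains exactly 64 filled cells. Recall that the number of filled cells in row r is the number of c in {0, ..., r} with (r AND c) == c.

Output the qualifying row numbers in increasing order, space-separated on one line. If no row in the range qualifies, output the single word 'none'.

Row r has 2^popcount(r) filled cells, so we need popcount(r) = log2(64) = 6.
Scan r = 47..92 and keep those with exactly 6 one-bits:
r=47=101111 popcount=5 -> skip
r=48=110000 popcount=2 -> skip
r=49=110001 popcount=3 -> skip
r=50=110010 popcount=3 -> skip
r=51=110011 popcount=4 -> skip
r=52=110100 popcount=3 -> skip
r=53=110101 popcount=4 -> skip
r=54=110110 popcount=4 -> skip
r=55=110111 popcount=5 -> skip
r=56=111000 popcount=3 -> skip
r=57=111001 popcount=4 -> skip
r=58=111010 popcount=4 -> skip
r=59=111011 popcount=5 -> skip
r=60=111100 popcount=4 -> skip
r=61=111101 popcount=5 -> skip
r=62=111110 popcount=5 -> skip
r=63=111111 popcount=6 -> KEEP
r=64=1000000 popcount=1 -> skip
r=65=1000001 popcount=2 -> skip
r=66=1000010 popcount=2 -> skip
r=67=1000011 popcount=3 -> skip
r=68=1000100 popcount=2 -> skip
r=69=1000101 popcount=3 -> skip
r=70=1000110 popcount=3 -> skip
r=71=1000111 popcount=4 -> skip
r=72=1001000 popcount=2 -> skip
r=73=1001001 popcount=3 -> skip
r=74=1001010 popcount=3 -> skip
r=75=1001011 popcount=4 -> skip
r=76=1001100 popcount=3 -> skip
r=77=1001101 popcount=4 -> skip
r=78=1001110 popcount=4 -> skip
r=79=1001111 popcount=5 -> skip
r=80=1010000 popcount=2 -> skip
r=81=1010001 popcount=3 -> skip
r=82=1010010 popcount=3 -> skip
r=83=1010011 popcount=4 -> skip
r=84=1010100 popcount=3 -> skip
r=85=1010101 popcount=4 -> skip
r=86=1010110 popcount=4 -> skip
r=87=1010111 popcount=5 -> skip
r=88=1011000 popcount=3 -> skip
r=89=1011001 popcount=4 -> skip
r=90=1011010 popcount=4 -> skip
r=91=1011011 popcount=5 -> skip
r=92=1011100 popcount=4 -> skip
Kept rows: 63

Answer: 63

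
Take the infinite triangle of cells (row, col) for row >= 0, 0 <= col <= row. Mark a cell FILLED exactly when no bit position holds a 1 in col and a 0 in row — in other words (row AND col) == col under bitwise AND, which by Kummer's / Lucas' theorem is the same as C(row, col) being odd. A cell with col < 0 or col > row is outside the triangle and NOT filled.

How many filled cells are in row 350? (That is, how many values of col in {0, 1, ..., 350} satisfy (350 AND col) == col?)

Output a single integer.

350 in binary = 101011110
popcount(350) = number of 1-bits in 101011110 = 6
A col c satisfies (350 AND c) == c iff every set bit of c is also set in 350; each of the 6 set bits of 350 can independently be on or off in c.
count = 2^6 = 64

Answer: 64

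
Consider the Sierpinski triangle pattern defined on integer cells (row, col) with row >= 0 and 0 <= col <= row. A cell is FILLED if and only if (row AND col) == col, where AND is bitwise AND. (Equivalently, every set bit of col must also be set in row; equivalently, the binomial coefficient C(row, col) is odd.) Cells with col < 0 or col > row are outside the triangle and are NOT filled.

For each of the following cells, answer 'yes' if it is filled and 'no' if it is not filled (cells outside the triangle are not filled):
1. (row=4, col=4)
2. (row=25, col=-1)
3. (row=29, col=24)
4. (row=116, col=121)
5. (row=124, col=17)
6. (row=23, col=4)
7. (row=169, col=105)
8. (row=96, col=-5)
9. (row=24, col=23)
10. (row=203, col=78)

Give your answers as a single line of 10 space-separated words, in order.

Answer: yes no yes no no yes no no no no

Derivation:
(4,4): row=0b100, col=0b100, row AND col = 0b100 = 4; 4 == 4 -> filled
(25,-1): col outside [0, 25] -> not filled
(29,24): row=0b11101, col=0b11000, row AND col = 0b11000 = 24; 24 == 24 -> filled
(116,121): col outside [0, 116] -> not filled
(124,17): row=0b1111100, col=0b10001, row AND col = 0b10000 = 16; 16 != 17 -> empty
(23,4): row=0b10111, col=0b100, row AND col = 0b100 = 4; 4 == 4 -> filled
(169,105): row=0b10101001, col=0b1101001, row AND col = 0b101001 = 41; 41 != 105 -> empty
(96,-5): col outside [0, 96] -> not filled
(24,23): row=0b11000, col=0b10111, row AND col = 0b10000 = 16; 16 != 23 -> empty
(203,78): row=0b11001011, col=0b1001110, row AND col = 0b1001010 = 74; 74 != 78 -> empty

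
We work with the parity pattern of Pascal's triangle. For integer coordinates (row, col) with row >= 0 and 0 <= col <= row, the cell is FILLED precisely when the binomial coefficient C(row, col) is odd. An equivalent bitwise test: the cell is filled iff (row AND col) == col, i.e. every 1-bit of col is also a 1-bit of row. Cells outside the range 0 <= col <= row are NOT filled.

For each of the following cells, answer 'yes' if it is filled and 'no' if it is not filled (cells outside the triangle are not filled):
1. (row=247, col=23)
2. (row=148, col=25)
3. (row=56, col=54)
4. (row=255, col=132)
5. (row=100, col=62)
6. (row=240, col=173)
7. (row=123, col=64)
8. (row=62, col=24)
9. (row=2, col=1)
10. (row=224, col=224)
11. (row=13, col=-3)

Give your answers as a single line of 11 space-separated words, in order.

Answer: yes no no yes no no yes yes no yes no

Derivation:
(247,23): row=0b11110111, col=0b10111, row AND col = 0b10111 = 23; 23 == 23 -> filled
(148,25): row=0b10010100, col=0b11001, row AND col = 0b10000 = 16; 16 != 25 -> empty
(56,54): row=0b111000, col=0b110110, row AND col = 0b110000 = 48; 48 != 54 -> empty
(255,132): row=0b11111111, col=0b10000100, row AND col = 0b10000100 = 132; 132 == 132 -> filled
(100,62): row=0b1100100, col=0b111110, row AND col = 0b100100 = 36; 36 != 62 -> empty
(240,173): row=0b11110000, col=0b10101101, row AND col = 0b10100000 = 160; 160 != 173 -> empty
(123,64): row=0b1111011, col=0b1000000, row AND col = 0b1000000 = 64; 64 == 64 -> filled
(62,24): row=0b111110, col=0b11000, row AND col = 0b11000 = 24; 24 == 24 -> filled
(2,1): row=0b10, col=0b1, row AND col = 0b0 = 0; 0 != 1 -> empty
(224,224): row=0b11100000, col=0b11100000, row AND col = 0b11100000 = 224; 224 == 224 -> filled
(13,-3): col outside [0, 13] -> not filled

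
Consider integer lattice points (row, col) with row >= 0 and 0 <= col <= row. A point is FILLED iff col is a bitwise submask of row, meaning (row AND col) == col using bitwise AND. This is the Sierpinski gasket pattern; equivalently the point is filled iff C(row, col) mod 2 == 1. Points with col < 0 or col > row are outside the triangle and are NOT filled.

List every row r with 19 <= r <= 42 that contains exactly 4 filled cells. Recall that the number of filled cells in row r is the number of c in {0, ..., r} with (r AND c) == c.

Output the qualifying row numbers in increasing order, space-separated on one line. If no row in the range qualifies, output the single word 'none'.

Row r has 2^popcount(r) filled cells, so we need popcount(r) = log2(4) = 2.
Scan r = 19..42 and keep those with exactly 2 one-bits:
r=19=10011 popcount=3 -> skip
r=20=10100 popcount=2 -> KEEP
r=21=10101 popcount=3 -> skip
r=22=10110 popcount=3 -> skip
r=23=10111 popcount=4 -> skip
r=24=11000 popcount=2 -> KEEP
r=25=11001 popcount=3 -> skip
r=26=11010 popcount=3 -> skip
r=27=11011 popcount=4 -> skip
r=28=11100 popcount=3 -> skip
r=29=11101 popcount=4 -> skip
r=30=11110 popcount=4 -> skip
r=31=11111 popcount=5 -> skip
r=32=100000 popcount=1 -> skip
r=33=100001 popcount=2 -> KEEP
r=34=100010 popcount=2 -> KEEP
r=35=100011 popcount=3 -> skip
r=36=100100 popcount=2 -> KEEP
r=37=100101 popcount=3 -> skip
r=38=100110 popcount=3 -> skip
r=39=100111 popcount=4 -> skip
r=40=101000 popcount=2 -> KEEP
r=41=101001 popcount=3 -> skip
r=42=101010 popcount=3 -> skip
Kept rows: 20 24 33 34 36 40

Answer: 20 24 33 34 36 40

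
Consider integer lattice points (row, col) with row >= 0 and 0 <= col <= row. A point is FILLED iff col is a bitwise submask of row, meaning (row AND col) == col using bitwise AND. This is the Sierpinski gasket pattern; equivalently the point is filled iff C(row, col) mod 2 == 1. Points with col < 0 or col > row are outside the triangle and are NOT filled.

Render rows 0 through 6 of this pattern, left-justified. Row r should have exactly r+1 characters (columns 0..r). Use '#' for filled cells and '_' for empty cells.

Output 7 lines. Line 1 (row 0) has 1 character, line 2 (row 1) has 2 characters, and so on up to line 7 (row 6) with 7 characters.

r0=0: #
r1=1: ##
r2=10: #_#
r3=11: ####
r4=100: #___#
r5=101: ##__##
r6=110: #_#_#_#

Answer: #
##
#_#
####
#___#
##__##
#_#_#_#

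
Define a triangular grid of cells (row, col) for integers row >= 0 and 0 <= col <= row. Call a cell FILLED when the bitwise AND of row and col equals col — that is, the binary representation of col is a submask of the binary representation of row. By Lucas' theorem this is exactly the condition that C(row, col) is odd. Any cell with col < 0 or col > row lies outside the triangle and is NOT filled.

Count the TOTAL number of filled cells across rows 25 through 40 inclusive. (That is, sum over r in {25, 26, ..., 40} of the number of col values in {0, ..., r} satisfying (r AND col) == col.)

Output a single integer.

Answer: 162

Derivation:
r25=11001 pc3: +8 =8
r26=11010 pc3: +8 =16
r27=11011 pc4: +16 =32
r28=11100 pc3: +8 =40
r29=11101 pc4: +16 =56
r30=11110 pc4: +16 =72
r31=11111 pc5: +32 =104
r32=100000 pc1: +2 =106
r33=100001 pc2: +4 =110
r34=100010 pc2: +4 =114
r35=100011 pc3: +8 =122
r36=100100 pc2: +4 =126
r37=100101 pc3: +8 =134
r38=100110 pc3: +8 =142
r39=100111 pc4: +16 =158
r40=101000 pc2: +4 =162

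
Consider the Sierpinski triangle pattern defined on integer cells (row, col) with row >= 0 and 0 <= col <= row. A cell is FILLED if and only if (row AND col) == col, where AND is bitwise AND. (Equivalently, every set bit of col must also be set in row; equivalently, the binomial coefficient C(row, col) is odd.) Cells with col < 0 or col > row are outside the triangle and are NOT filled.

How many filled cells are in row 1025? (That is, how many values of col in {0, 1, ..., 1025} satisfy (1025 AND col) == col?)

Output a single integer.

Answer: 4

Derivation:
1025 in binary = 10000000001
popcount(1025) = number of 1-bits in 10000000001 = 2
A col c satisfies (1025 AND c) == c iff every set bit of c is also set in 1025; each of the 2 set bits of 1025 can independently be on or off in c.
count = 2^2 = 4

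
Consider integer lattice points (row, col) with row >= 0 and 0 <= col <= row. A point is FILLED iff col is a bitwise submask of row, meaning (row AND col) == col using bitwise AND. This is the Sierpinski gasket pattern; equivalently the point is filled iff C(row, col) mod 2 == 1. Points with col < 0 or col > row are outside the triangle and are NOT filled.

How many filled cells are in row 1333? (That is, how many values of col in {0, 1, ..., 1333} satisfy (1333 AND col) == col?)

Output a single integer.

1333 in binary = 10100110101
popcount(1333) = number of 1-bits in 10100110101 = 6
A col c satisfies (1333 AND c) == c iff every set bit of c is also set in 1333; each of the 6 set bits of 1333 can independently be on or off in c.
count = 2^6 = 64

Answer: 64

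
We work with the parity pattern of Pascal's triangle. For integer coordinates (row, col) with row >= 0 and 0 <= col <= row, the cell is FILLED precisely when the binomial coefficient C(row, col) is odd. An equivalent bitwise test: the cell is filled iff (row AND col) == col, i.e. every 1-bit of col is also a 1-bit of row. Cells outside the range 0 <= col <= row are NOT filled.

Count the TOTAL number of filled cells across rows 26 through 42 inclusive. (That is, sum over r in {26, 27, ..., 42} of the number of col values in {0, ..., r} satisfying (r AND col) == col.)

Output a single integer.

r26=11010 pc3: +8 =8
r27=11011 pc4: +16 =24
r28=11100 pc3: +8 =32
r29=11101 pc4: +16 =48
r30=11110 pc4: +16 =64
r31=11111 pc5: +32 =96
r32=100000 pc1: +2 =98
r33=100001 pc2: +4 =102
r34=100010 pc2: +4 =106
r35=100011 pc3: +8 =114
r36=100100 pc2: +4 =118
r37=100101 pc3: +8 =126
r38=100110 pc3: +8 =134
r39=100111 pc4: +16 =150
r40=101000 pc2: +4 =154
r41=101001 pc3: +8 =162
r42=101010 pc3: +8 =170

Answer: 170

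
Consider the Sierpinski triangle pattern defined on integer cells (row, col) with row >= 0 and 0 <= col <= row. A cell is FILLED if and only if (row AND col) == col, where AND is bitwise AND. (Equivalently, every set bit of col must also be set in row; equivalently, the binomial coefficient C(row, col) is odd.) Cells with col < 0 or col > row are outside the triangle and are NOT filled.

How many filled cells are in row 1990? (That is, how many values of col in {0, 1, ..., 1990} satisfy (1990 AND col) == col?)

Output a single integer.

1990 in binary = 11111000110
popcount(1990) = number of 1-bits in 11111000110 = 7
A col c satisfies (1990 AND c) == c iff every set bit of c is also set in 1990; each of the 7 set bits of 1990 can independently be on or off in c.
count = 2^7 = 128

Answer: 128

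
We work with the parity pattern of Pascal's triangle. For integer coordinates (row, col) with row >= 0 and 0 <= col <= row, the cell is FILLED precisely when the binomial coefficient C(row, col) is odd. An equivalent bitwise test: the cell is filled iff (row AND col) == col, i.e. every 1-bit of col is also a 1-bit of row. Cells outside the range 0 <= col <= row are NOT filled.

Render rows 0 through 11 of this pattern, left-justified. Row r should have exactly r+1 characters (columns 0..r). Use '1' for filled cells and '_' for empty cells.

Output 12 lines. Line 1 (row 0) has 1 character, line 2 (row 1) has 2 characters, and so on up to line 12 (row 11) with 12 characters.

Answer: 1
11
1_1
1111
1___1
11__11
1_1_1_1
11111111
1_______1
11______11
1_1_____1_1
1111____1111

Derivation:
r0=0: 1
r1=1: 11
r2=10: 1_1
r3=11: 1111
r4=100: 1___1
r5=101: 11__11
r6=110: 1_1_1_1
r7=111: 11111111
r8=1000: 1_______1
r9=1001: 11______11
r10=1010: 1_1_____1_1
r11=1011: 1111____1111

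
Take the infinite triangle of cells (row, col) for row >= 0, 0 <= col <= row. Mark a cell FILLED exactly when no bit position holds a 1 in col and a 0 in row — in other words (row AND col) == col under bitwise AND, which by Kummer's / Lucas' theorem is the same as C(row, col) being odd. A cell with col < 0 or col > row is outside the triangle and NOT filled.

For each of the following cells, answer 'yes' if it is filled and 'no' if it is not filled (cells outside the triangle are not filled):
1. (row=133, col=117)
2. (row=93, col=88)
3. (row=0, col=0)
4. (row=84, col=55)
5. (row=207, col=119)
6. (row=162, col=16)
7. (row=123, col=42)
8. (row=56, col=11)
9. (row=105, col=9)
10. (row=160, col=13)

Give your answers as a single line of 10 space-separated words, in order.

(133,117): row=0b10000101, col=0b1110101, row AND col = 0b101 = 5; 5 != 117 -> empty
(93,88): row=0b1011101, col=0b1011000, row AND col = 0b1011000 = 88; 88 == 88 -> filled
(0,0): row=0b0, col=0b0, row AND col = 0b0 = 0; 0 == 0 -> filled
(84,55): row=0b1010100, col=0b110111, row AND col = 0b10100 = 20; 20 != 55 -> empty
(207,119): row=0b11001111, col=0b1110111, row AND col = 0b1000111 = 71; 71 != 119 -> empty
(162,16): row=0b10100010, col=0b10000, row AND col = 0b0 = 0; 0 != 16 -> empty
(123,42): row=0b1111011, col=0b101010, row AND col = 0b101010 = 42; 42 == 42 -> filled
(56,11): row=0b111000, col=0b1011, row AND col = 0b1000 = 8; 8 != 11 -> empty
(105,9): row=0b1101001, col=0b1001, row AND col = 0b1001 = 9; 9 == 9 -> filled
(160,13): row=0b10100000, col=0b1101, row AND col = 0b0 = 0; 0 != 13 -> empty

Answer: no yes yes no no no yes no yes no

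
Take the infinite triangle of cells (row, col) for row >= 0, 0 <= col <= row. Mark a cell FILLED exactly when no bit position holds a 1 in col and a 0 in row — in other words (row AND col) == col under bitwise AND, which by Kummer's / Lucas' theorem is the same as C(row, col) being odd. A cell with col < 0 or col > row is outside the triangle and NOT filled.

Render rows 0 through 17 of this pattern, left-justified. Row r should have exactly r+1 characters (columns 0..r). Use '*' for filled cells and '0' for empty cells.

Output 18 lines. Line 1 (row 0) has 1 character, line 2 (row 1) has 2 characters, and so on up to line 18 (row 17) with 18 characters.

r0=0: *
r1=1: **
r2=10: *0*
r3=11: ****
r4=100: *000*
r5=101: **00**
r6=110: *0*0*0*
r7=111: ********
r8=1000: *0000000*
r9=1001: **000000**
r10=1010: *0*00000*0*
r11=1011: ****0000****
r12=1100: *000*000*000*
r13=1101: **00**00**00**
r14=1110: *0*0*0*0*0*0*0*
r15=1111: ****************
r16=10000: *000000000000000*
r17=10001: **00000000000000**

Answer: *
**
*0*
****
*000*
**00**
*0*0*0*
********
*0000000*
**000000**
*0*00000*0*
****0000****
*000*000*000*
**00**00**00**
*0*0*0*0*0*0*0*
****************
*000000000000000*
**00000000000000**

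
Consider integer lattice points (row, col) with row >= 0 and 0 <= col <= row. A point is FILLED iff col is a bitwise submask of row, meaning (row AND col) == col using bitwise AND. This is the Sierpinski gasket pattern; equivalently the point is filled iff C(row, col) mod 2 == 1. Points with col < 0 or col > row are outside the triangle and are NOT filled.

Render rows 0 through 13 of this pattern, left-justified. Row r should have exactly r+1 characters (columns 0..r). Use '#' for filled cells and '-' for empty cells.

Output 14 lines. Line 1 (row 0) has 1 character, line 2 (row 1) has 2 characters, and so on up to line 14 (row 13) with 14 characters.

Answer: #
##
#-#
####
#---#
##--##
#-#-#-#
########
#-------#
##------##
#-#-----#-#
####----####
#---#---#---#
##--##--##--##

Derivation:
r0=0: #
r1=1: ##
r2=10: #-#
r3=11: ####
r4=100: #---#
r5=101: ##--##
r6=110: #-#-#-#
r7=111: ########
r8=1000: #-------#
r9=1001: ##------##
r10=1010: #-#-----#-#
r11=1011: ####----####
r12=1100: #---#---#---#
r13=1101: ##--##--##--##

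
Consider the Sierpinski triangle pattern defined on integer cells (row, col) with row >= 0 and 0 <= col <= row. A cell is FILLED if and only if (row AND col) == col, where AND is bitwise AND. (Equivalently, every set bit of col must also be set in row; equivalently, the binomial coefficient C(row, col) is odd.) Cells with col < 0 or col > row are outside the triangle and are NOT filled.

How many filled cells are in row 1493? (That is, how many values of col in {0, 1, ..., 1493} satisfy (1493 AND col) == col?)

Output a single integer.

Answer: 128

Derivation:
1493 in binary = 10111010101
popcount(1493) = number of 1-bits in 10111010101 = 7
A col c satisfies (1493 AND c) == c iff every set bit of c is also set in 1493; each of the 7 set bits of 1493 can independently be on or off in c.
count = 2^7 = 128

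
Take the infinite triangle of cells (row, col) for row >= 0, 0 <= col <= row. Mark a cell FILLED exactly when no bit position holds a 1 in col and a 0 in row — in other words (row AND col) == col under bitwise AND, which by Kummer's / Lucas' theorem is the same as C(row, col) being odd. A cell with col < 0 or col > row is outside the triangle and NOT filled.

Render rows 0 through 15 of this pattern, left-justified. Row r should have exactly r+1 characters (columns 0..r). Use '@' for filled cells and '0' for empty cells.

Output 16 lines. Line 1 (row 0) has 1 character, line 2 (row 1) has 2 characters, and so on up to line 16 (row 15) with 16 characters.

Answer: @
@@
@0@
@@@@
@000@
@@00@@
@0@0@0@
@@@@@@@@
@0000000@
@@000000@@
@0@00000@0@
@@@@0000@@@@
@000@000@000@
@@00@@00@@00@@
@0@0@0@0@0@0@0@
@@@@@@@@@@@@@@@@

Derivation:
r0=0: @
r1=1: @@
r2=10: @0@
r3=11: @@@@
r4=100: @000@
r5=101: @@00@@
r6=110: @0@0@0@
r7=111: @@@@@@@@
r8=1000: @0000000@
r9=1001: @@000000@@
r10=1010: @0@00000@0@
r11=1011: @@@@0000@@@@
r12=1100: @000@000@000@
r13=1101: @@00@@00@@00@@
r14=1110: @0@0@0@0@0@0@0@
r15=1111: @@@@@@@@@@@@@@@@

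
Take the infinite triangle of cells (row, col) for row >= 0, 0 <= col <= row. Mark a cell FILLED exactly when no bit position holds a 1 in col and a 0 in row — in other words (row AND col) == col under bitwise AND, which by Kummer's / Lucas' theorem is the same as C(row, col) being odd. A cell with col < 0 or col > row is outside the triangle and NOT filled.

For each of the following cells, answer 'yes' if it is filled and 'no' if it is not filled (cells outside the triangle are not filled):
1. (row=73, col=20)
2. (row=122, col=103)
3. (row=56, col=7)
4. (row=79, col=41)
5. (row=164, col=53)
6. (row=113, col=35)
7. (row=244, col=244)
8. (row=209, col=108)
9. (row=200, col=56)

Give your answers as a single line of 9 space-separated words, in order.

(73,20): row=0b1001001, col=0b10100, row AND col = 0b0 = 0; 0 != 20 -> empty
(122,103): row=0b1111010, col=0b1100111, row AND col = 0b1100010 = 98; 98 != 103 -> empty
(56,7): row=0b111000, col=0b111, row AND col = 0b0 = 0; 0 != 7 -> empty
(79,41): row=0b1001111, col=0b101001, row AND col = 0b1001 = 9; 9 != 41 -> empty
(164,53): row=0b10100100, col=0b110101, row AND col = 0b100100 = 36; 36 != 53 -> empty
(113,35): row=0b1110001, col=0b100011, row AND col = 0b100001 = 33; 33 != 35 -> empty
(244,244): row=0b11110100, col=0b11110100, row AND col = 0b11110100 = 244; 244 == 244 -> filled
(209,108): row=0b11010001, col=0b1101100, row AND col = 0b1000000 = 64; 64 != 108 -> empty
(200,56): row=0b11001000, col=0b111000, row AND col = 0b1000 = 8; 8 != 56 -> empty

Answer: no no no no no no yes no no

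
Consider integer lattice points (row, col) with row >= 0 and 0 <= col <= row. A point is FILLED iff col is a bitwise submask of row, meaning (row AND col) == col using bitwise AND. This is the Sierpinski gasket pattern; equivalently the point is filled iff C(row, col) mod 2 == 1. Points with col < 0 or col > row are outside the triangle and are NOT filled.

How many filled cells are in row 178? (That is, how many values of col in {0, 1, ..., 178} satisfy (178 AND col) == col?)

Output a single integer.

Answer: 16

Derivation:
178 in binary = 10110010
popcount(178) = number of 1-bits in 10110010 = 4
A col c satisfies (178 AND c) == c iff every set bit of c is also set in 178; each of the 4 set bits of 178 can independently be on or off in c.
count = 2^4 = 16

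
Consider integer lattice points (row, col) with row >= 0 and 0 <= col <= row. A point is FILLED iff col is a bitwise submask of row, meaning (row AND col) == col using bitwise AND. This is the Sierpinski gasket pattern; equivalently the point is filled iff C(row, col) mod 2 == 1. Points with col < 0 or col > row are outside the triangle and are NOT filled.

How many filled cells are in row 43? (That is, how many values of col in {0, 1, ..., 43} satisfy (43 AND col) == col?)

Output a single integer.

Answer: 16

Derivation:
43 in binary = 101011
popcount(43) = number of 1-bits in 101011 = 4
A col c satisfies (43 AND c) == c iff every set bit of c is also set in 43; each of the 4 set bits of 43 can independently be on or off in c.
count = 2^4 = 16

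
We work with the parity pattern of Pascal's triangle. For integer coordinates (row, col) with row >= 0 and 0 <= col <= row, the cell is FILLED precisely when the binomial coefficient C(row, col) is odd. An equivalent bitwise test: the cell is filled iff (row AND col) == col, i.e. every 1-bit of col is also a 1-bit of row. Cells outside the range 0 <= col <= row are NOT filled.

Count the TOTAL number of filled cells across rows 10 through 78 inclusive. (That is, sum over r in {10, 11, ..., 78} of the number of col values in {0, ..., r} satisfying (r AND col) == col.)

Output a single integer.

Answer: 826

Derivation:
r10=1010 pc2: +4 =4
r11=1011 pc3: +8 =12
r12=1100 pc2: +4 =16
r13=1101 pc3: +8 =24
r14=1110 pc3: +8 =32
r15=1111 pc4: +16 =48
r16=10000 pc1: +2 =50
r17=10001 pc2: +4 =54
r18=10010 pc2: +4 =58
r19=10011 pc3: +8 =66
r20=10100 pc2: +4 =70
r21=10101 pc3: +8 =78
r22=10110 pc3: +8 =86
r23=10111 pc4: +16 =102
r24=11000 pc2: +4 =106
r25=11001 pc3: +8 =114
r26=11010 pc3: +8 =122
r27=11011 pc4: +16 =138
r28=11100 pc3: +8 =146
r29=11101 pc4: +16 =162
r30=11110 pc4: +16 =178
r31=11111 pc5: +32 =210
r32=100000 pc1: +2 =212
r33=100001 pc2: +4 =216
r34=100010 pc2: +4 =220
r35=100011 pc3: +8 =228
r36=100100 pc2: +4 =232
r37=100101 pc3: +8 =240
r38=100110 pc3: +8 =248
r39=100111 pc4: +16 =264
r40=101000 pc2: +4 =268
r41=101001 pc3: +8 =276
r42=101010 pc3: +8 =284
r43=101011 pc4: +16 =300
r44=101100 pc3: +8 =308
r45=101101 pc4: +16 =324
r46=101110 pc4: +16 =340
r47=101111 pc5: +32 =372
r48=110000 pc2: +4 =376
r49=110001 pc3: +8 =384
r50=110010 pc3: +8 =392
r51=110011 pc4: +16 =408
r52=110100 pc3: +8 =416
r53=110101 pc4: +16 =432
r54=110110 pc4: +16 =448
r55=110111 pc5: +32 =480
r56=111000 pc3: +8 =488
r57=111001 pc4: +16 =504
r58=111010 pc4: +16 =520
r59=111011 pc5: +32 =552
r60=111100 pc4: +16 =568
r61=111101 pc5: +32 =600
r62=111110 pc5: +32 =632
r63=111111 pc6: +64 =696
r64=1000000 pc1: +2 =698
r65=1000001 pc2: +4 =702
r66=1000010 pc2: +4 =706
r67=1000011 pc3: +8 =714
r68=1000100 pc2: +4 =718
r69=1000101 pc3: +8 =726
r70=1000110 pc3: +8 =734
r71=1000111 pc4: +16 =750
r72=1001000 pc2: +4 =754
r73=1001001 pc3: +8 =762
r74=1001010 pc3: +8 =770
r75=1001011 pc4: +16 =786
r76=1001100 pc3: +8 =794
r77=1001101 pc4: +16 =810
r78=1001110 pc4: +16 =826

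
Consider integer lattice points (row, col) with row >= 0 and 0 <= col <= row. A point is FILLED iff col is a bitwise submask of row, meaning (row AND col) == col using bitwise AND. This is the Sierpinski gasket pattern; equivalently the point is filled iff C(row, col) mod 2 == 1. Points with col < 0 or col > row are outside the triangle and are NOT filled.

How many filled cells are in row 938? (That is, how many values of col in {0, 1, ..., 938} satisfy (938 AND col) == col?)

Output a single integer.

938 in binary = 1110101010
popcount(938) = number of 1-bits in 1110101010 = 6
A col c satisfies (938 AND c) == c iff every set bit of c is also set in 938; each of the 6 set bits of 938 can independently be on or off in c.
count = 2^6 = 64

Answer: 64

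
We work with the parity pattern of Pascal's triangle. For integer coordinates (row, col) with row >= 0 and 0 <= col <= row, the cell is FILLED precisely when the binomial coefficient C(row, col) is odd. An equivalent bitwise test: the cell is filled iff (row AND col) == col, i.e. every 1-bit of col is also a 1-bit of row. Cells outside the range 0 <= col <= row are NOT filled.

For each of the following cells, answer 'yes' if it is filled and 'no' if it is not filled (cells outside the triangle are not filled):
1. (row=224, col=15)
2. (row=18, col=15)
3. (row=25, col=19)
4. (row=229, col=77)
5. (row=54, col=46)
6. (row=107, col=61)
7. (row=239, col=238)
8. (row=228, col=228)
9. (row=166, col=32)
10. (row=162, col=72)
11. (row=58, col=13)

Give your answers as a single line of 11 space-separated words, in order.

(224,15): row=0b11100000, col=0b1111, row AND col = 0b0 = 0; 0 != 15 -> empty
(18,15): row=0b10010, col=0b1111, row AND col = 0b10 = 2; 2 != 15 -> empty
(25,19): row=0b11001, col=0b10011, row AND col = 0b10001 = 17; 17 != 19 -> empty
(229,77): row=0b11100101, col=0b1001101, row AND col = 0b1000101 = 69; 69 != 77 -> empty
(54,46): row=0b110110, col=0b101110, row AND col = 0b100110 = 38; 38 != 46 -> empty
(107,61): row=0b1101011, col=0b111101, row AND col = 0b101001 = 41; 41 != 61 -> empty
(239,238): row=0b11101111, col=0b11101110, row AND col = 0b11101110 = 238; 238 == 238 -> filled
(228,228): row=0b11100100, col=0b11100100, row AND col = 0b11100100 = 228; 228 == 228 -> filled
(166,32): row=0b10100110, col=0b100000, row AND col = 0b100000 = 32; 32 == 32 -> filled
(162,72): row=0b10100010, col=0b1001000, row AND col = 0b0 = 0; 0 != 72 -> empty
(58,13): row=0b111010, col=0b1101, row AND col = 0b1000 = 8; 8 != 13 -> empty

Answer: no no no no no no yes yes yes no no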